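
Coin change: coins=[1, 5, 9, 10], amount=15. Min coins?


dp[0]=0; dp[i]=1+min(dp[i-c] for c in coins)
...dp[10]=1, dp[11]=2, dp[12]=3, dp[13]=4, dp[14]=2, dp[15]=2
Minimum coins for 15 = 2


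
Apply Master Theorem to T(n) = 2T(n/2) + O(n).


a=2, b=2, c=1. log_2(2)=1 = c=1. Case 2: O(n^c log n) = O(n log n)
Complexity: O(n log n)


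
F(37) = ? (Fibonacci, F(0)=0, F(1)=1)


F(n)=F(n-1)+F(n-2)
...F(35)=9227465, F(36)=14930352, F(37)=24157817


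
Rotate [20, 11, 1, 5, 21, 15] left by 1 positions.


Left rotate by 1: [11, 1, 5, 21, 15, 20]


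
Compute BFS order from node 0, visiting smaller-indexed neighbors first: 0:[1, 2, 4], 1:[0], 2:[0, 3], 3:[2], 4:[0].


BFS queue: start with [0]
Visit order: [0, 1, 2, 4, 3]


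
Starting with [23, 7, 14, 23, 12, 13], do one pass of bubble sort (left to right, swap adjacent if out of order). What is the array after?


After one pass: [7, 14, 23, 12, 13, 23]


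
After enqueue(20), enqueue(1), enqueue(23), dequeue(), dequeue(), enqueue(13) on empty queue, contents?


enqueue(20) -> [20]
enqueue(1) -> [20, 1]
enqueue(23) -> [20, 1, 23]
dequeue() returns 20 -> [1, 23]
dequeue() returns 1 -> [23]
enqueue(13) -> [23, 13]
Final queue (front to back): [23, 13]


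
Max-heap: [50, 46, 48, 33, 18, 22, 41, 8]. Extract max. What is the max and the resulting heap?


Max = 50
Replace root with last, heapify down
Resulting heap: [48, 46, 41, 33, 18, 22, 8]


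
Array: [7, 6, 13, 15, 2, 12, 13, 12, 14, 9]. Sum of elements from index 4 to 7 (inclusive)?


Prefix sums: [0, 7, 13, 26, 41, 43, 55, 68, 80, 94, 103]
Sum[4..7] = prefix[8] - prefix[4] = 80 - 41 = 39


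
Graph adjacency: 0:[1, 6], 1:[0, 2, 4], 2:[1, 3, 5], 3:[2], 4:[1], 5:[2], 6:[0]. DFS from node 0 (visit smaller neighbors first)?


DFS stack-based: start with [0]
Visit order: [0, 1, 2, 3, 5, 4, 6]


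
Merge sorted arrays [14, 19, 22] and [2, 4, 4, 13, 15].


Compare heads, take smaller each step.
Merged: [2, 4, 4, 13, 14, 15, 19, 22]


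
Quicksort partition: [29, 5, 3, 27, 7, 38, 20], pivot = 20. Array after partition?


Elements <= 20 go left of pivot.
Result: [5, 3, 7, 20, 29, 38, 27], pivot at index 3


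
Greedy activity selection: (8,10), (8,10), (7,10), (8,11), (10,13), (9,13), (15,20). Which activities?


Greedy: pick earliest-ending, then skip overlaps.
Selected (3 activities): [(8, 10), (10, 13), (15, 20)]


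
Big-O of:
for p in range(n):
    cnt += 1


Per nesting level: O(n) = O(n)
Complexity: O(n)


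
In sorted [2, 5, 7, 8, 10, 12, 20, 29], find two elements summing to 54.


Two pointers: lo=0, hi=7
No pair sums to 54


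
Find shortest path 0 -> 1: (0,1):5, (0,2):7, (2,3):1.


Dijkstra from 0:
Distances: {0: 0, 1: 5, 2: 7, 3: 8}
Shortest distance to 1 = 5, path = [0, 1]


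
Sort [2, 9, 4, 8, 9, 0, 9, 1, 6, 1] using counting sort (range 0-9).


Count array: [1, 2, 1, 0, 1, 0, 1, 0, 1, 3]
Reconstruct: [0, 1, 1, 2, 4, 6, 8, 9, 9, 9]


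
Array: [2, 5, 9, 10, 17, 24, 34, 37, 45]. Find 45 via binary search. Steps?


Search for 45:
[0,8] mid=4 arr[4]=17
[5,8] mid=6 arr[6]=34
[7,8] mid=7 arr[7]=37
[8,8] mid=8 arr[8]=45
Total: 4 comparisons


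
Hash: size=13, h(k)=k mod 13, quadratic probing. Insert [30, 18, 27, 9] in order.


Insertions: 30->slot 4; 18->slot 5; 27->slot 1; 9->slot 9
Table: [None, 27, None, None, 30, 18, None, None, None, 9, None, None, None]


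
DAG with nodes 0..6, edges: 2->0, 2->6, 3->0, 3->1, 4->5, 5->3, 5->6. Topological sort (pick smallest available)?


Kahn's algorithm, process smallest node first
Order: [2, 4, 5, 3, 0, 1, 6]


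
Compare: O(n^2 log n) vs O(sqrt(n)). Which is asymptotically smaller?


sublinear grows slower than n^2 log n
O(sqrt(n)) is asymptotically smaller; O(n^2 log n) grows faster


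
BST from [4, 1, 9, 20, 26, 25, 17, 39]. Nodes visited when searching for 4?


BST root = 4
Search for 4: compare at each node
Path: [4]


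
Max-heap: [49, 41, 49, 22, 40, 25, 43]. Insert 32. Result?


Append 32: [49, 41, 49, 22, 40, 25, 43, 32]
Bubble up: swap idx 7(32) with idx 3(22)
Result: [49, 41, 49, 32, 40, 25, 43, 22]


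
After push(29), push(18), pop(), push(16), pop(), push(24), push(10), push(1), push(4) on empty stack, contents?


push(29) -> [29]
push(18) -> [29, 18]
pop() returns 18 -> [29]
push(16) -> [29, 16]
pop() returns 16 -> [29]
push(24) -> [29, 24]
push(10) -> [29, 24, 10]
push(1) -> [29, 24, 10, 1]
push(4) -> [29, 24, 10, 1, 4]
Final stack (bottom to top): [29, 24, 10, 1, 4]


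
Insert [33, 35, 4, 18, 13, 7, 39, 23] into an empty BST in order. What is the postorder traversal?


Root = 33; build tree by BST insertion.
Postorder traversal: [7, 13, 23, 18, 4, 39, 35, 33]


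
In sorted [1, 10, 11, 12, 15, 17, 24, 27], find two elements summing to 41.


Two pointers: lo=0, hi=7
Found pair: (17, 24) summing to 41


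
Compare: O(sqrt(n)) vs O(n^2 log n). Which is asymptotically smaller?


sublinear grows slower than n^2 log n
O(sqrt(n)) is asymptotically smaller; O(n^2 log n) grows faster


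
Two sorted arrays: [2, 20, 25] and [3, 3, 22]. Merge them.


Compare heads, take smaller each step.
Merged: [2, 3, 3, 20, 22, 25]


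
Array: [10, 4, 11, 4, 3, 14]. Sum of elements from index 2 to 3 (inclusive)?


Prefix sums: [0, 10, 14, 25, 29, 32, 46]
Sum[2..3] = prefix[4] - prefix[2] = 29 - 14 = 15


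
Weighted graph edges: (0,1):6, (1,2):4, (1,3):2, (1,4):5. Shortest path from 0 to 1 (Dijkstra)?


Dijkstra from 0:
Distances: {0: 0, 1: 6, 2: 10, 3: 8, 4: 11}
Shortest distance to 1 = 6, path = [0, 1]


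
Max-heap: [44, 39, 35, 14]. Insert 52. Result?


Append 52: [44, 39, 35, 14, 52]
Bubble up: swap idx 4(52) with idx 1(39); swap idx 1(52) with idx 0(44)
Result: [52, 44, 35, 14, 39]


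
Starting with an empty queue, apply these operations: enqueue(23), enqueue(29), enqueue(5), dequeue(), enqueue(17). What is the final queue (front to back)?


enqueue(23) -> [23]
enqueue(29) -> [23, 29]
enqueue(5) -> [23, 29, 5]
dequeue() returns 23 -> [29, 5]
enqueue(17) -> [29, 5, 17]
Final queue (front to back): [29, 5, 17]


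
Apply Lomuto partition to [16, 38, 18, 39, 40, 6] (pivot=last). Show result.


Elements <= 6 go left of pivot.
Result: [6, 38, 18, 39, 40, 16], pivot at index 0


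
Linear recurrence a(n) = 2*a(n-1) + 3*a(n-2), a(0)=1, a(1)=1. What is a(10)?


Build bottom-up:
...a(8)=3281, a(9)=9841, a(10)=2*9841+3*3281=29525


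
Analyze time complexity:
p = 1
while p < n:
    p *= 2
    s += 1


Per nesting level: O(log n) = O(log n)
Complexity: O(log n)


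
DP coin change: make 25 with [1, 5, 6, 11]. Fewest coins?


dp[0]=0; dp[i]=1+min(dp[i-c] for c in coins)
...dp[20]=4, dp[21]=3, dp[22]=2, dp[23]=3, dp[24]=4, dp[25]=5
Minimum coins for 25 = 5


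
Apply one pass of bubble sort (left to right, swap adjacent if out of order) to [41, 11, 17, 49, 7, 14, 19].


After one pass: [11, 17, 41, 7, 14, 19, 49]


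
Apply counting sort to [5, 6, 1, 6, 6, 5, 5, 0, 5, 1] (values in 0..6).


Count array: [1, 2, 0, 0, 0, 4, 3]
Reconstruct: [0, 1, 1, 5, 5, 5, 5, 6, 6, 6]


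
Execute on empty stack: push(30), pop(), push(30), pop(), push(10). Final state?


push(30) -> [30]
pop() returns 30 -> []
push(30) -> [30]
pop() returns 30 -> []
push(10) -> [10]
Final stack (bottom to top): [10]


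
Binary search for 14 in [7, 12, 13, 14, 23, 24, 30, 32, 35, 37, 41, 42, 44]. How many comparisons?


Search for 14:
[0,12] mid=6 arr[6]=30
[0,5] mid=2 arr[2]=13
[3,5] mid=4 arr[4]=23
[3,3] mid=3 arr[3]=14
Total: 4 comparisons


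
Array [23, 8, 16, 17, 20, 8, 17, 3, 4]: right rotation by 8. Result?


Right rotate by 8: [8, 16, 17, 20, 8, 17, 3, 4, 23]


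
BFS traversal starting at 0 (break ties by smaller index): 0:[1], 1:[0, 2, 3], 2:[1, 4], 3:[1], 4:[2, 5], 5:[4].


BFS queue: start with [0]
Visit order: [0, 1, 2, 3, 4, 5]


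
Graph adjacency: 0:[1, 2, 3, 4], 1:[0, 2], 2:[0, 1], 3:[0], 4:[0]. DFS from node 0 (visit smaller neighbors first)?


DFS stack-based: start with [0]
Visit order: [0, 1, 2, 3, 4]


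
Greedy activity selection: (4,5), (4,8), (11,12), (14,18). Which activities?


Greedy: pick earliest-ending, then skip overlaps.
Selected (3 activities): [(4, 5), (11, 12), (14, 18)]


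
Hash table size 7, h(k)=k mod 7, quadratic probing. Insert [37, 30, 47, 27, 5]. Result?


Insertions: 37->slot 2; 30->slot 3; 47->slot 5; 27->slot 6; 5->slot 0
Table: [5, None, 37, 30, None, 47, 27]


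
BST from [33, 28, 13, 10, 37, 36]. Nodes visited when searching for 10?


BST root = 33
Search for 10: compare at each node
Path: [33, 28, 13, 10]


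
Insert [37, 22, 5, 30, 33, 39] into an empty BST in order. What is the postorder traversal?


Root = 37; build tree by BST insertion.
Postorder traversal: [5, 33, 30, 22, 39, 37]


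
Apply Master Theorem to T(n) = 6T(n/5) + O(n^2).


a=6, b=5, c=2. log_5(6)=1.113 < c=2. Case 3: O(n^c) = O(n^2)
Complexity: O(n^2)


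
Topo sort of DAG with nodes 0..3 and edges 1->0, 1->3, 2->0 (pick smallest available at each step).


Kahn's algorithm, process smallest node first
Order: [1, 2, 0, 3]


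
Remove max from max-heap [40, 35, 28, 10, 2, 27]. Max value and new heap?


Max = 40
Replace root with last, heapify down
Resulting heap: [35, 27, 28, 10, 2]


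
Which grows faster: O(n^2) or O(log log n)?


double-logarithmic grows slower than quadratic
O(log log n) is asymptotically smaller; O(n^2) grows faster


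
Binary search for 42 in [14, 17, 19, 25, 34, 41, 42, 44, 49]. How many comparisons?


Search for 42:
[0,8] mid=4 arr[4]=34
[5,8] mid=6 arr[6]=42
Total: 2 comparisons


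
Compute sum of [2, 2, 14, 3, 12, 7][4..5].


Prefix sums: [0, 2, 4, 18, 21, 33, 40]
Sum[4..5] = prefix[6] - prefix[4] = 40 - 21 = 19


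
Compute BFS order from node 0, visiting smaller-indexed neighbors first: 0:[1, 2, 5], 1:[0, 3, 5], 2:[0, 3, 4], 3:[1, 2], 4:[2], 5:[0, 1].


BFS queue: start with [0]
Visit order: [0, 1, 2, 5, 3, 4]


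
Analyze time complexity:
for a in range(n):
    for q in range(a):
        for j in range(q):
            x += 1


Per nesting level: O(n) * O(n) [triangular over a] * O(n) [triangular over q] = O(n^3)
Complexity: O(n^3)


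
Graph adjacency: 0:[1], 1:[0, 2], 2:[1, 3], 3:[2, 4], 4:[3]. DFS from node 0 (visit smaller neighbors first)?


DFS stack-based: start with [0]
Visit order: [0, 1, 2, 3, 4]


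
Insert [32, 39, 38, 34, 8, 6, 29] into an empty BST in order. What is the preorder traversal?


Root = 32; build tree by BST insertion.
Preorder traversal: [32, 8, 6, 29, 39, 38, 34]


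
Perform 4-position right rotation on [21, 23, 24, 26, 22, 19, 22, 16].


Right rotate by 4: [22, 19, 22, 16, 21, 23, 24, 26]


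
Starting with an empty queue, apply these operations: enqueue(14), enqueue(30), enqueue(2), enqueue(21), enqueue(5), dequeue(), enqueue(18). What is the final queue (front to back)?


enqueue(14) -> [14]
enqueue(30) -> [14, 30]
enqueue(2) -> [14, 30, 2]
enqueue(21) -> [14, 30, 2, 21]
enqueue(5) -> [14, 30, 2, 21, 5]
dequeue() returns 14 -> [30, 2, 21, 5]
enqueue(18) -> [30, 2, 21, 5, 18]
Final queue (front to back): [30, 2, 21, 5, 18]


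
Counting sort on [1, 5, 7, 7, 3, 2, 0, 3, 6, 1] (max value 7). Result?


Count array: [1, 2, 1, 2, 0, 1, 1, 2]
Reconstruct: [0, 1, 1, 2, 3, 3, 5, 6, 7, 7]


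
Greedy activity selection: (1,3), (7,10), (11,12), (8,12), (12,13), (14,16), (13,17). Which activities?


Greedy: pick earliest-ending, then skip overlaps.
Selected (5 activities): [(1, 3), (7, 10), (11, 12), (12, 13), (14, 16)]


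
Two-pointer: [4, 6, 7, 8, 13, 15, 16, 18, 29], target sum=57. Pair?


Two pointers: lo=0, hi=8
No pair sums to 57


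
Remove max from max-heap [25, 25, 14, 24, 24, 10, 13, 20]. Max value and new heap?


Max = 25
Replace root with last, heapify down
Resulting heap: [25, 24, 14, 20, 24, 10, 13]


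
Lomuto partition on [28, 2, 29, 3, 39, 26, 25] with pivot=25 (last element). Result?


Elements <= 25 go left of pivot.
Result: [2, 3, 25, 28, 39, 26, 29], pivot at index 2


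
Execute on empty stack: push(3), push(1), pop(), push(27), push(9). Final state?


push(3) -> [3]
push(1) -> [3, 1]
pop() returns 1 -> [3]
push(27) -> [3, 27]
push(9) -> [3, 27, 9]
Final stack (bottom to top): [3, 27, 9]


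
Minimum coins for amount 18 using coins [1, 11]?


dp[0]=0; dp[i]=1+min(dp[i-c] for c in coins)
...dp[13]=3, dp[14]=4, dp[15]=5, dp[16]=6, dp[17]=7, dp[18]=8
Minimum coins for 18 = 8


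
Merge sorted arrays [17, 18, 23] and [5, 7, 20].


Compare heads, take smaller each step.
Merged: [5, 7, 17, 18, 20, 23]


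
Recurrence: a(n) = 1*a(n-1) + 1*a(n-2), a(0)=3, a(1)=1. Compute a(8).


Build bottom-up:
...a(6)=23, a(7)=37, a(8)=1*37+1*23=60


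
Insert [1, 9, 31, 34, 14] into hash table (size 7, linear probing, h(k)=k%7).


Insertions: 1->slot 1; 9->slot 2; 31->slot 3; 34->slot 6; 14->slot 0
Table: [14, 1, 9, 31, None, None, 34]


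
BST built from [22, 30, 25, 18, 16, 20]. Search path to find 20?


BST root = 22
Search for 20: compare at each node
Path: [22, 18, 20]


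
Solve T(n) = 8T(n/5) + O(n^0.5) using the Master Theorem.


a=8, b=5, c=0.5. log_5(8)=1.292 > c=0.5. Case 1: O(n^log_b(a)) = O(n^1.292)
Complexity: O(n^1.292)


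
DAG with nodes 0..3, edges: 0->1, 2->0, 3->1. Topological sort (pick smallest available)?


Kahn's algorithm, process smallest node first
Order: [2, 0, 3, 1]


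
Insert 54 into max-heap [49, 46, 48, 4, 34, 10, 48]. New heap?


Append 54: [49, 46, 48, 4, 34, 10, 48, 54]
Bubble up: swap idx 7(54) with idx 3(4); swap idx 3(54) with idx 1(46); swap idx 1(54) with idx 0(49)
Result: [54, 49, 48, 46, 34, 10, 48, 4]


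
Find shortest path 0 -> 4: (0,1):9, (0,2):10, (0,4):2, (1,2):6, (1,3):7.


Dijkstra from 0:
Distances: {0: 0, 1: 9, 2: 10, 3: 16, 4: 2}
Shortest distance to 4 = 2, path = [0, 4]


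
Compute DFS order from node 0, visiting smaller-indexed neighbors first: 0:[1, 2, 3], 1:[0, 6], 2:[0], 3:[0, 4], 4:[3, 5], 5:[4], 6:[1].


DFS stack-based: start with [0]
Visit order: [0, 1, 6, 2, 3, 4, 5]


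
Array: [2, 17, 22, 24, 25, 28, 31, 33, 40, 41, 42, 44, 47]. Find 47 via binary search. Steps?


Search for 47:
[0,12] mid=6 arr[6]=31
[7,12] mid=9 arr[9]=41
[10,12] mid=11 arr[11]=44
[12,12] mid=12 arr[12]=47
Total: 4 comparisons


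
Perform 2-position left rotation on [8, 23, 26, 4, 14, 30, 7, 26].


Left rotate by 2: [26, 4, 14, 30, 7, 26, 8, 23]


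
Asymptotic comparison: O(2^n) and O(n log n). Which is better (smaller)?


linearithmic grows slower than exponential
O(n log n) is asymptotically smaller; O(2^n) grows faster


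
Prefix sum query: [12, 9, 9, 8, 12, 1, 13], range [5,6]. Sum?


Prefix sums: [0, 12, 21, 30, 38, 50, 51, 64]
Sum[5..6] = prefix[7] - prefix[5] = 64 - 50 = 14


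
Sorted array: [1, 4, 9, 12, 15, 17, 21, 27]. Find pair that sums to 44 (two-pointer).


Two pointers: lo=0, hi=7
Found pair: (17, 27) summing to 44


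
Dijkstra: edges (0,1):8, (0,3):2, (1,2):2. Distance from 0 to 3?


Dijkstra from 0:
Distances: {0: 0, 1: 8, 2: 10, 3: 2}
Shortest distance to 3 = 2, path = [0, 3]


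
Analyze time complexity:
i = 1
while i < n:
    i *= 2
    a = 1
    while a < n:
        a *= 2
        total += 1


Per nesting level: O(log n) * O(log n) = O((log n)^2)
Complexity: O((log n)^2)


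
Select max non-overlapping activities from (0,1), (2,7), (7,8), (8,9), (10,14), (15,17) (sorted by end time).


Greedy: pick earliest-ending, then skip overlaps.
Selected (6 activities): [(0, 1), (2, 7), (7, 8), (8, 9), (10, 14), (15, 17)]


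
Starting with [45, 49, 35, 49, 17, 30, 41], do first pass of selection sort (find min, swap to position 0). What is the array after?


After one pass: [17, 49, 35, 49, 45, 30, 41]


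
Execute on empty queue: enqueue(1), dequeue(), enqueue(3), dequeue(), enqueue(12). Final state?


enqueue(1) -> [1]
dequeue() returns 1 -> []
enqueue(3) -> [3]
dequeue() returns 3 -> []
enqueue(12) -> [12]
Final queue (front to back): [12]


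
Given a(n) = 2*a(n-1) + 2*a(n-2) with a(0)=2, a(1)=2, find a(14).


Build bottom-up:
...a(12)=172928, a(13)=472448, a(14)=2*472448+2*172928=1290752


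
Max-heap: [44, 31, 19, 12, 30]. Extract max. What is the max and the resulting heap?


Max = 44
Replace root with last, heapify down
Resulting heap: [31, 30, 19, 12]


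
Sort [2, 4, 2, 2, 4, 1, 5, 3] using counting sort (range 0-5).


Count array: [0, 1, 3, 1, 2, 1]
Reconstruct: [1, 2, 2, 2, 3, 4, 4, 5]


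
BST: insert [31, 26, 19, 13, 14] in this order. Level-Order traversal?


Root = 31; build tree by BST insertion.
Level-Order traversal: [31, 26, 19, 13, 14]


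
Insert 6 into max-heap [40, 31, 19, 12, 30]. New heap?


Append 6: [40, 31, 19, 12, 30, 6]
Bubble up: no swaps needed
Result: [40, 31, 19, 12, 30, 6]


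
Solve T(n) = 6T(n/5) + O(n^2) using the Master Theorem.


a=6, b=5, c=2. log_5(6)=1.113 < c=2. Case 3: O(n^c) = O(n^2)
Complexity: O(n^2)


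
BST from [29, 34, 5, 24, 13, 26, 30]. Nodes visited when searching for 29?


BST root = 29
Search for 29: compare at each node
Path: [29]


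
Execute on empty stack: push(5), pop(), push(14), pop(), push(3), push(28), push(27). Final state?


push(5) -> [5]
pop() returns 5 -> []
push(14) -> [14]
pop() returns 14 -> []
push(3) -> [3]
push(28) -> [3, 28]
push(27) -> [3, 28, 27]
Final stack (bottom to top): [3, 28, 27]


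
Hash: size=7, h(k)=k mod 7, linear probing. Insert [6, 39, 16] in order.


Insertions: 6->slot 6; 39->slot 4; 16->slot 2
Table: [None, None, 16, None, 39, None, 6]


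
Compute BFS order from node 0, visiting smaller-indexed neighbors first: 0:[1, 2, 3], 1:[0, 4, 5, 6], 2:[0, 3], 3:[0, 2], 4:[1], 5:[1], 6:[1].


BFS queue: start with [0]
Visit order: [0, 1, 2, 3, 4, 5, 6]


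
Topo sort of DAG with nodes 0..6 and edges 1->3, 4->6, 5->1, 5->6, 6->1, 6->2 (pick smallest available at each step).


Kahn's algorithm, process smallest node first
Order: [0, 4, 5, 6, 1, 2, 3]


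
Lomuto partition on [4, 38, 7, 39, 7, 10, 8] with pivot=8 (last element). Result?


Elements <= 8 go left of pivot.
Result: [4, 7, 7, 8, 38, 10, 39], pivot at index 3


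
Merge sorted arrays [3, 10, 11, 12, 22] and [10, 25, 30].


Compare heads, take smaller each step.
Merged: [3, 10, 10, 11, 12, 22, 25, 30]


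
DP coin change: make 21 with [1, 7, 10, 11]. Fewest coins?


dp[0]=0; dp[i]=1+min(dp[i-c] for c in coins)
...dp[16]=4, dp[17]=2, dp[18]=2, dp[19]=3, dp[20]=2, dp[21]=2
Minimum coins for 21 = 2


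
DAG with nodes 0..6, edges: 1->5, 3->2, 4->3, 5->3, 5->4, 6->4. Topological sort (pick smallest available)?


Kahn's algorithm, process smallest node first
Order: [0, 1, 5, 6, 4, 3, 2]


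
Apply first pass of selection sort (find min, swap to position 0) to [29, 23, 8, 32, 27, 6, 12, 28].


After one pass: [6, 23, 8, 32, 27, 29, 12, 28]


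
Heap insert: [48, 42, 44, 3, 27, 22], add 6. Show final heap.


Append 6: [48, 42, 44, 3, 27, 22, 6]
Bubble up: no swaps needed
Result: [48, 42, 44, 3, 27, 22, 6]


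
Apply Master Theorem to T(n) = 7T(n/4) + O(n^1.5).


a=7, b=4, c=1.5. log_4(7)=1.404 < c=1.5. Case 3: O(n^c) = O(n^1.500)
Complexity: O(n^1.500)


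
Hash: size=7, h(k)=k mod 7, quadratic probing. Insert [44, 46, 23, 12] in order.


Insertions: 44->slot 2; 46->slot 4; 23->slot 3; 12->slot 5
Table: [None, None, 44, 23, 46, 12, None]


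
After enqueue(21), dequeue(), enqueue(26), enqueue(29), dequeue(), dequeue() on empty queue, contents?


enqueue(21) -> [21]
dequeue() returns 21 -> []
enqueue(26) -> [26]
enqueue(29) -> [26, 29]
dequeue() returns 26 -> [29]
dequeue() returns 29 -> []
Final queue (front to back): []


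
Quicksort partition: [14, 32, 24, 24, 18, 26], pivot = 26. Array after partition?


Elements <= 26 go left of pivot.
Result: [14, 24, 24, 18, 26, 32], pivot at index 4


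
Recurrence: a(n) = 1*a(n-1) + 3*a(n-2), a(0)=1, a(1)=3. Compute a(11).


Build bottom-up:
...a(9)=2175, a(10)=5001, a(11)=1*5001+3*2175=11526


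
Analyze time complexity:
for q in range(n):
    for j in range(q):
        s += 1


Per nesting level: O(n) * O(n) [triangular over q] = O(n^2)
Complexity: O(n^2)


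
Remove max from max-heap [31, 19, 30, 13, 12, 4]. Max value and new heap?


Max = 31
Replace root with last, heapify down
Resulting heap: [30, 19, 4, 13, 12]


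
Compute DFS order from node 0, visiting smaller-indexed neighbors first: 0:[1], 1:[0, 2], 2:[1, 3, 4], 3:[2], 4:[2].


DFS stack-based: start with [0]
Visit order: [0, 1, 2, 3, 4]


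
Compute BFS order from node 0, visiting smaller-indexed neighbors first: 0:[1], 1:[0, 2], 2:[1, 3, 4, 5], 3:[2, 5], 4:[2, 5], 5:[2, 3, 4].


BFS queue: start with [0]
Visit order: [0, 1, 2, 3, 4, 5]


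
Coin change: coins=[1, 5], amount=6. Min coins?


dp[0]=0; dp[i]=1+min(dp[i-c] for c in coins)
...dp[1]=1, dp[2]=2, dp[3]=3, dp[4]=4, dp[5]=1, dp[6]=2
Minimum coins for 6 = 2


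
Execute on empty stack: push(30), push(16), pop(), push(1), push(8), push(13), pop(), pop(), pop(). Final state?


push(30) -> [30]
push(16) -> [30, 16]
pop() returns 16 -> [30]
push(1) -> [30, 1]
push(8) -> [30, 1, 8]
push(13) -> [30, 1, 8, 13]
pop() returns 13 -> [30, 1, 8]
pop() returns 8 -> [30, 1]
pop() returns 1 -> [30]
Final stack (bottom to top): [30]


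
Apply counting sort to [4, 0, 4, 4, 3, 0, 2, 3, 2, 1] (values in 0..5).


Count array: [2, 1, 2, 2, 3, 0]
Reconstruct: [0, 0, 1, 2, 2, 3, 3, 4, 4, 4]


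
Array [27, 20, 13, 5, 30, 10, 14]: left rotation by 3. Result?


Left rotate by 3: [5, 30, 10, 14, 27, 20, 13]


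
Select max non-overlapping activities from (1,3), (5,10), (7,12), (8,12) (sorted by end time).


Greedy: pick earliest-ending, then skip overlaps.
Selected (2 activities): [(1, 3), (5, 10)]


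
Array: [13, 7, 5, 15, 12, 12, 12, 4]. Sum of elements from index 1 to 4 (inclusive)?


Prefix sums: [0, 13, 20, 25, 40, 52, 64, 76, 80]
Sum[1..4] = prefix[5] - prefix[1] = 52 - 13 = 39


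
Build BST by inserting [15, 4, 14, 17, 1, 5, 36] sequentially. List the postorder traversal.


Root = 15; build tree by BST insertion.
Postorder traversal: [1, 5, 14, 4, 36, 17, 15]


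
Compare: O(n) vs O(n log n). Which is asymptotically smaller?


linear grows slower than linearithmic
O(n) is asymptotically smaller; O(n log n) grows faster


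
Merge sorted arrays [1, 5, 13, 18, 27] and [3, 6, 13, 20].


Compare heads, take smaller each step.
Merged: [1, 3, 5, 6, 13, 13, 18, 20, 27]


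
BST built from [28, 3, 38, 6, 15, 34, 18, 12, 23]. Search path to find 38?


BST root = 28
Search for 38: compare at each node
Path: [28, 38]


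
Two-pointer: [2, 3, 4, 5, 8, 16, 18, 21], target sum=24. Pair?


Two pointers: lo=0, hi=7
Found pair: (3, 21) summing to 24


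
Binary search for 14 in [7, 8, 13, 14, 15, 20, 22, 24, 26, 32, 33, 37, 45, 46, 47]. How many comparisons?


Search for 14:
[0,14] mid=7 arr[7]=24
[0,6] mid=3 arr[3]=14
Total: 2 comparisons


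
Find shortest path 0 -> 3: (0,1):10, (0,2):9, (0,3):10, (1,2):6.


Dijkstra from 0:
Distances: {0: 0, 1: 10, 2: 9, 3: 10}
Shortest distance to 3 = 10, path = [0, 3]


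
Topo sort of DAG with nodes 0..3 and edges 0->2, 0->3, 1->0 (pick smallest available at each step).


Kahn's algorithm, process smallest node first
Order: [1, 0, 2, 3]


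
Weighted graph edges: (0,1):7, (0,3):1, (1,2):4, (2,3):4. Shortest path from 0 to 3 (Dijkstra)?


Dijkstra from 0:
Distances: {0: 0, 1: 7, 2: 5, 3: 1}
Shortest distance to 3 = 1, path = [0, 3]


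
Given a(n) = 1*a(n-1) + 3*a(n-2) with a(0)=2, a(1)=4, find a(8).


Build bottom-up:
...a(6)=274, a(7)=628, a(8)=1*628+3*274=1450


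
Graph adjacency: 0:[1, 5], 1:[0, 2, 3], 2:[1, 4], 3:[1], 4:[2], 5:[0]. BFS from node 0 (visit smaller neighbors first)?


BFS queue: start with [0]
Visit order: [0, 1, 5, 2, 3, 4]


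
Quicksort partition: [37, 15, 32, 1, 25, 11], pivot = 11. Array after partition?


Elements <= 11 go left of pivot.
Result: [1, 11, 32, 37, 25, 15], pivot at index 1


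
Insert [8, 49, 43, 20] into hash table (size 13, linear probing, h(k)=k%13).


Insertions: 8->slot 8; 49->slot 10; 43->slot 4; 20->slot 7
Table: [None, None, None, None, 43, None, None, 20, 8, None, 49, None, None]


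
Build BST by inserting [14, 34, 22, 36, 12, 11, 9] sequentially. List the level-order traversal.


Root = 14; build tree by BST insertion.
Level-Order traversal: [14, 12, 34, 11, 22, 36, 9]


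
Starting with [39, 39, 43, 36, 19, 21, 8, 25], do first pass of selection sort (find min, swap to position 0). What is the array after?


After one pass: [8, 39, 43, 36, 19, 21, 39, 25]


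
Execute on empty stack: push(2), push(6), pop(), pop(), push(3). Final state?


push(2) -> [2]
push(6) -> [2, 6]
pop() returns 6 -> [2]
pop() returns 2 -> []
push(3) -> [3]
Final stack (bottom to top): [3]


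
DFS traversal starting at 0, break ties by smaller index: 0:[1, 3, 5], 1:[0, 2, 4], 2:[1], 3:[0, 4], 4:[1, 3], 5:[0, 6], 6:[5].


DFS stack-based: start with [0]
Visit order: [0, 1, 2, 4, 3, 5, 6]


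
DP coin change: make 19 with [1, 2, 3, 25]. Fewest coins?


dp[0]=0; dp[i]=1+min(dp[i-c] for c in coins)
...dp[14]=5, dp[15]=5, dp[16]=6, dp[17]=6, dp[18]=6, dp[19]=7
Minimum coins for 19 = 7


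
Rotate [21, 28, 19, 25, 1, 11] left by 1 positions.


Left rotate by 1: [28, 19, 25, 1, 11, 21]


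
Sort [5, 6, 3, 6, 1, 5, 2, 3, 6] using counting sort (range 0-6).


Count array: [0, 1, 1, 2, 0, 2, 3]
Reconstruct: [1, 2, 3, 3, 5, 5, 6, 6, 6]


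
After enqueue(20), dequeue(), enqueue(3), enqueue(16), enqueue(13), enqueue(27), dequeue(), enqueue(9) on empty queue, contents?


enqueue(20) -> [20]
dequeue() returns 20 -> []
enqueue(3) -> [3]
enqueue(16) -> [3, 16]
enqueue(13) -> [3, 16, 13]
enqueue(27) -> [3, 16, 13, 27]
dequeue() returns 3 -> [16, 13, 27]
enqueue(9) -> [16, 13, 27, 9]
Final queue (front to back): [16, 13, 27, 9]


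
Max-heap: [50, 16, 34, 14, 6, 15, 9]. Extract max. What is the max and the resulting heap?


Max = 50
Replace root with last, heapify down
Resulting heap: [34, 16, 15, 14, 6, 9]


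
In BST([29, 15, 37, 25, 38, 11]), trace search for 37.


BST root = 29
Search for 37: compare at each node
Path: [29, 37]


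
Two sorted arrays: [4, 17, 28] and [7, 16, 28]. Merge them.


Compare heads, take smaller each step.
Merged: [4, 7, 16, 17, 28, 28]


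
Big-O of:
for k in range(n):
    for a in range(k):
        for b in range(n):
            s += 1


Per nesting level: O(n) * O(n) [triangular over k] * O(n) = O(n^3)
Complexity: O(n^3)


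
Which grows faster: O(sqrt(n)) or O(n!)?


sublinear grows slower than factorial
O(sqrt(n)) is asymptotically smaller; O(n!) grows faster


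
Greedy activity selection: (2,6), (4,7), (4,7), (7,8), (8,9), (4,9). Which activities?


Greedy: pick earliest-ending, then skip overlaps.
Selected (3 activities): [(2, 6), (7, 8), (8, 9)]


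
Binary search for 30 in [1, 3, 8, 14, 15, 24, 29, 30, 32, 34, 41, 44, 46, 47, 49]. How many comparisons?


Search for 30:
[0,14] mid=7 arr[7]=30
Total: 1 comparisons


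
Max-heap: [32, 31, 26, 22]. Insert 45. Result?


Append 45: [32, 31, 26, 22, 45]
Bubble up: swap idx 4(45) with idx 1(31); swap idx 1(45) with idx 0(32)
Result: [45, 32, 26, 22, 31]


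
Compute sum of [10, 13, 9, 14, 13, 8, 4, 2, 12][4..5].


Prefix sums: [0, 10, 23, 32, 46, 59, 67, 71, 73, 85]
Sum[4..5] = prefix[6] - prefix[4] = 67 - 46 = 21


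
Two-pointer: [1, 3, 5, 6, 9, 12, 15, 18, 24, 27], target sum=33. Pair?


Two pointers: lo=0, hi=9
Found pair: (6, 27) summing to 33


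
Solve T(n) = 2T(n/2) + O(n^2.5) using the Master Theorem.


a=2, b=2, c=2.5. log_2(2)=1 < c=2.5. Case 3: O(n^c) = O(n^2.500)
Complexity: O(n^2.500)


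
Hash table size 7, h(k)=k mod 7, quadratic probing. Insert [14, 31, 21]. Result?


Insertions: 14->slot 0; 31->slot 3; 21->slot 1
Table: [14, 21, None, 31, None, None, None]


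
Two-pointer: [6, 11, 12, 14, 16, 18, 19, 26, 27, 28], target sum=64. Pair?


Two pointers: lo=0, hi=9
No pair sums to 64


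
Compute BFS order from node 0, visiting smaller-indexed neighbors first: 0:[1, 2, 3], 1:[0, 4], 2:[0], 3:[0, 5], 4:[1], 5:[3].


BFS queue: start with [0]
Visit order: [0, 1, 2, 3, 4, 5]


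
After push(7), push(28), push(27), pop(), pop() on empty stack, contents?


push(7) -> [7]
push(28) -> [7, 28]
push(27) -> [7, 28, 27]
pop() returns 27 -> [7, 28]
pop() returns 28 -> [7]
Final stack (bottom to top): [7]


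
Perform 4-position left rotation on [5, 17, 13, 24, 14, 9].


Left rotate by 4: [14, 9, 5, 17, 13, 24]


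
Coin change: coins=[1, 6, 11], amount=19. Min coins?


dp[0]=0; dp[i]=1+min(dp[i-c] for c in coins)
...dp[14]=4, dp[15]=5, dp[16]=6, dp[17]=2, dp[18]=3, dp[19]=4
Minimum coins for 19 = 4


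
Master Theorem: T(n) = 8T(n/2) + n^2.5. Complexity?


a=8, b=2, c=2.5. log_2(8)=3 > c=2.5. Case 1: O(n^log_b(a)) = O(n^3)
Complexity: O(n^3)


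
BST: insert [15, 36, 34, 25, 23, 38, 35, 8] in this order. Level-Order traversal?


Root = 15; build tree by BST insertion.
Level-Order traversal: [15, 8, 36, 34, 38, 25, 35, 23]


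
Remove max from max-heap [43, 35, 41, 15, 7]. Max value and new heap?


Max = 43
Replace root with last, heapify down
Resulting heap: [41, 35, 7, 15]


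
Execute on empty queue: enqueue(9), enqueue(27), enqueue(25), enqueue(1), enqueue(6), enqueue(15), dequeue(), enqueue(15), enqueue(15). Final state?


enqueue(9) -> [9]
enqueue(27) -> [9, 27]
enqueue(25) -> [9, 27, 25]
enqueue(1) -> [9, 27, 25, 1]
enqueue(6) -> [9, 27, 25, 1, 6]
enqueue(15) -> [9, 27, 25, 1, 6, 15]
dequeue() returns 9 -> [27, 25, 1, 6, 15]
enqueue(15) -> [27, 25, 1, 6, 15, 15]
enqueue(15) -> [27, 25, 1, 6, 15, 15, 15]
Final queue (front to back): [27, 25, 1, 6, 15, 15, 15]


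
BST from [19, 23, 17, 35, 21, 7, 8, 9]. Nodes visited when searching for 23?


BST root = 19
Search for 23: compare at each node
Path: [19, 23]


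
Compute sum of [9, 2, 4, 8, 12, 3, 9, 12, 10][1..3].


Prefix sums: [0, 9, 11, 15, 23, 35, 38, 47, 59, 69]
Sum[1..3] = prefix[4] - prefix[1] = 23 - 9 = 14


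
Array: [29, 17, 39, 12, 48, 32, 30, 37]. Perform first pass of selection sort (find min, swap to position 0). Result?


After one pass: [12, 17, 39, 29, 48, 32, 30, 37]


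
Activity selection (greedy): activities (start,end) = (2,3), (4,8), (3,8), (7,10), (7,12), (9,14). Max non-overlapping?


Greedy: pick earliest-ending, then skip overlaps.
Selected (3 activities): [(2, 3), (4, 8), (9, 14)]


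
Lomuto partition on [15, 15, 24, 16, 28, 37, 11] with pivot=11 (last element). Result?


Elements <= 11 go left of pivot.
Result: [11, 15, 24, 16, 28, 37, 15], pivot at index 0


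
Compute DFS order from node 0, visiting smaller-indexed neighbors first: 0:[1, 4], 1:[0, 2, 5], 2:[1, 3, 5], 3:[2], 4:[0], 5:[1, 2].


DFS stack-based: start with [0]
Visit order: [0, 1, 2, 3, 5, 4]


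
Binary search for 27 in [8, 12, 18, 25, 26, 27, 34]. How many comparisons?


Search for 27:
[0,6] mid=3 arr[3]=25
[4,6] mid=5 arr[5]=27
Total: 2 comparisons


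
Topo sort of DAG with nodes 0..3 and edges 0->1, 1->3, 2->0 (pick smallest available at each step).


Kahn's algorithm, process smallest node first
Order: [2, 0, 1, 3]


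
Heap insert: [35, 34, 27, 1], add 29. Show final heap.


Append 29: [35, 34, 27, 1, 29]
Bubble up: no swaps needed
Result: [35, 34, 27, 1, 29]


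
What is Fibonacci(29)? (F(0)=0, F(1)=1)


F(n)=F(n-1)+F(n-2)
...F(27)=196418, F(28)=317811, F(29)=514229


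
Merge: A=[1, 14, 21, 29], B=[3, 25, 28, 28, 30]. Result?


Compare heads, take smaller each step.
Merged: [1, 3, 14, 21, 25, 28, 28, 29, 30]


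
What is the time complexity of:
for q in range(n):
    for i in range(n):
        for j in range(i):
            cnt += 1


Per nesting level: O(n) * O(n) * O(n) [triangular over i] = O(n^3)
Complexity: O(n^3)


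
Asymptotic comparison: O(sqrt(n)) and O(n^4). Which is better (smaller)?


sublinear grows slower than quartic
O(sqrt(n)) is asymptotically smaller; O(n^4) grows faster


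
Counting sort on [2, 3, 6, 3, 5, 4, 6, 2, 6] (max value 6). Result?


Count array: [0, 0, 2, 2, 1, 1, 3]
Reconstruct: [2, 2, 3, 3, 4, 5, 6, 6, 6]


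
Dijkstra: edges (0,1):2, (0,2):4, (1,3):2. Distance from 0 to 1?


Dijkstra from 0:
Distances: {0: 0, 1: 2, 2: 4, 3: 4}
Shortest distance to 1 = 2, path = [0, 1]


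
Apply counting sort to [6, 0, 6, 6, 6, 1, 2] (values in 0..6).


Count array: [1, 1, 1, 0, 0, 0, 4]
Reconstruct: [0, 1, 2, 6, 6, 6, 6]


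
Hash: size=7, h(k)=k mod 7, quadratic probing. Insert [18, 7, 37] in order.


Insertions: 18->slot 4; 7->slot 0; 37->slot 2
Table: [7, None, 37, None, 18, None, None]


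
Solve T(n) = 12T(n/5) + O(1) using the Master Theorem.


a=12, b=5, c=0. log_5(12)=1.544 > c=0. Case 1: O(n^log_b(a)) = O(n^1.544)
Complexity: O(n^1.544)


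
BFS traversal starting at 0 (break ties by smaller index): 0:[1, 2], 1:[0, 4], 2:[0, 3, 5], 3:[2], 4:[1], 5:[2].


BFS queue: start with [0]
Visit order: [0, 1, 2, 4, 3, 5]


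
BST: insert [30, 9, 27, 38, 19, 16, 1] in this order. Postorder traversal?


Root = 30; build tree by BST insertion.
Postorder traversal: [1, 16, 19, 27, 9, 38, 30]


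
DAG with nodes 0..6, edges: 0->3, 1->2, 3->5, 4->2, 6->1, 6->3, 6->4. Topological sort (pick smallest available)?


Kahn's algorithm, process smallest node first
Order: [0, 6, 1, 3, 4, 2, 5]


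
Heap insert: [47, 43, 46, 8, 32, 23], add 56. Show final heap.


Append 56: [47, 43, 46, 8, 32, 23, 56]
Bubble up: swap idx 6(56) with idx 2(46); swap idx 2(56) with idx 0(47)
Result: [56, 43, 47, 8, 32, 23, 46]


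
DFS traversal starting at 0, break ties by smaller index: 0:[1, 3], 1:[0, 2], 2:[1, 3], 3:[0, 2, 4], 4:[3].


DFS stack-based: start with [0]
Visit order: [0, 1, 2, 3, 4]


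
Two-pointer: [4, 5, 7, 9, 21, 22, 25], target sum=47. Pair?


Two pointers: lo=0, hi=6
Found pair: (22, 25) summing to 47


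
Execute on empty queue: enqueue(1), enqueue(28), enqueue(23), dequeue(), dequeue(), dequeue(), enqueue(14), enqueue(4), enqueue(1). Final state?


enqueue(1) -> [1]
enqueue(28) -> [1, 28]
enqueue(23) -> [1, 28, 23]
dequeue() returns 1 -> [28, 23]
dequeue() returns 28 -> [23]
dequeue() returns 23 -> []
enqueue(14) -> [14]
enqueue(4) -> [14, 4]
enqueue(1) -> [14, 4, 1]
Final queue (front to back): [14, 4, 1]


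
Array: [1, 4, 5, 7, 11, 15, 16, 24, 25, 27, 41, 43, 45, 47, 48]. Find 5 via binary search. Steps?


Search for 5:
[0,14] mid=7 arr[7]=24
[0,6] mid=3 arr[3]=7
[0,2] mid=1 arr[1]=4
[2,2] mid=2 arr[2]=5
Total: 4 comparisons


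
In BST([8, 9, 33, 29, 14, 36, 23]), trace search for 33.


BST root = 8
Search for 33: compare at each node
Path: [8, 9, 33]


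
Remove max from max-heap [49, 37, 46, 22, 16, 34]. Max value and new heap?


Max = 49
Replace root with last, heapify down
Resulting heap: [46, 37, 34, 22, 16]


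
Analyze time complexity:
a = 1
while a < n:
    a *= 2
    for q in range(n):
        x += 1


Per nesting level: O(log n) * O(n) = O(n log n)
Complexity: O(n log n)


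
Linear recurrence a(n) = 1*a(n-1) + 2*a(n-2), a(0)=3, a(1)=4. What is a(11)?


Build bottom-up:
...a(9)=1194, a(10)=2390, a(11)=1*2390+2*1194=4778


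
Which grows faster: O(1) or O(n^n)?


constant grows slower than n^n
O(1) is asymptotically smaller; O(n^n) grows faster


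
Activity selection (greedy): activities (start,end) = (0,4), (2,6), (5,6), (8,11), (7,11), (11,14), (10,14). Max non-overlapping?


Greedy: pick earliest-ending, then skip overlaps.
Selected (4 activities): [(0, 4), (5, 6), (8, 11), (11, 14)]


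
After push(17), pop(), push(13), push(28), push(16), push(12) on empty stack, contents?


push(17) -> [17]
pop() returns 17 -> []
push(13) -> [13]
push(28) -> [13, 28]
push(16) -> [13, 28, 16]
push(12) -> [13, 28, 16, 12]
Final stack (bottom to top): [13, 28, 16, 12]


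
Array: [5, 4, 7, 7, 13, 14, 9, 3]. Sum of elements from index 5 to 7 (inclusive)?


Prefix sums: [0, 5, 9, 16, 23, 36, 50, 59, 62]
Sum[5..7] = prefix[8] - prefix[5] = 62 - 36 = 26


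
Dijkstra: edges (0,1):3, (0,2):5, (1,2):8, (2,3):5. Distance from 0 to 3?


Dijkstra from 0:
Distances: {0: 0, 1: 3, 2: 5, 3: 10}
Shortest distance to 3 = 10, path = [0, 2, 3]


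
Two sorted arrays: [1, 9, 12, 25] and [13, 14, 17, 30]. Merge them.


Compare heads, take smaller each step.
Merged: [1, 9, 12, 13, 14, 17, 25, 30]


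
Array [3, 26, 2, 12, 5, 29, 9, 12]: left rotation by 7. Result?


Left rotate by 7: [12, 3, 26, 2, 12, 5, 29, 9]


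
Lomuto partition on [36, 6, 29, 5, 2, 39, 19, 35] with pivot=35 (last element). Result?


Elements <= 35 go left of pivot.
Result: [6, 29, 5, 2, 19, 35, 36, 39], pivot at index 5


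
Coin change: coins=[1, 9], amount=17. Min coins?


dp[0]=0; dp[i]=1+min(dp[i-c] for c in coins)
...dp[12]=4, dp[13]=5, dp[14]=6, dp[15]=7, dp[16]=8, dp[17]=9
Minimum coins for 17 = 9


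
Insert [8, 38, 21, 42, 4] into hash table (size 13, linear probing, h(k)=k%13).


Insertions: 8->slot 8; 38->slot 12; 21->slot 9; 42->slot 3; 4->slot 4
Table: [None, None, None, 42, 4, None, None, None, 8, 21, None, None, 38]


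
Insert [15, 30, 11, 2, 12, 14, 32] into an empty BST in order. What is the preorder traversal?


Root = 15; build tree by BST insertion.
Preorder traversal: [15, 11, 2, 12, 14, 30, 32]


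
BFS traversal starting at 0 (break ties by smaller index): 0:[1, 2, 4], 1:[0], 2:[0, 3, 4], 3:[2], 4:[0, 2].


BFS queue: start with [0]
Visit order: [0, 1, 2, 4, 3]


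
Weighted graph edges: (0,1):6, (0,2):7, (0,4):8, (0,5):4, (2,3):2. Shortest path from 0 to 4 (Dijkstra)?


Dijkstra from 0:
Distances: {0: 0, 1: 6, 2: 7, 3: 9, 4: 8, 5: 4}
Shortest distance to 4 = 8, path = [0, 4]


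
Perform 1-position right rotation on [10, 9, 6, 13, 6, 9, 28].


Right rotate by 1: [28, 10, 9, 6, 13, 6, 9]


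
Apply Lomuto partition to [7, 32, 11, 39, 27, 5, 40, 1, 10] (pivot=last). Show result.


Elements <= 10 go left of pivot.
Result: [7, 5, 1, 10, 27, 32, 40, 11, 39], pivot at index 3


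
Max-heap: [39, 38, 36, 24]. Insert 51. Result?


Append 51: [39, 38, 36, 24, 51]
Bubble up: swap idx 4(51) with idx 1(38); swap idx 1(51) with idx 0(39)
Result: [51, 39, 36, 24, 38]


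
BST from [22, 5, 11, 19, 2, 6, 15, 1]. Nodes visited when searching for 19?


BST root = 22
Search for 19: compare at each node
Path: [22, 5, 11, 19]


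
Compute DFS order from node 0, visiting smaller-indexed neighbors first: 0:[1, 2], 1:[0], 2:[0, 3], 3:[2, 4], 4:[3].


DFS stack-based: start with [0]
Visit order: [0, 1, 2, 3, 4]


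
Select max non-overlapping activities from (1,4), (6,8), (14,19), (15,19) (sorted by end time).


Greedy: pick earliest-ending, then skip overlaps.
Selected (3 activities): [(1, 4), (6, 8), (14, 19)]


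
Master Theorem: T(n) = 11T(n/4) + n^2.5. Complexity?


a=11, b=4, c=2.5. log_4(11)=1.730 < c=2.5. Case 3: O(n^c) = O(n^2.500)
Complexity: O(n^2.500)


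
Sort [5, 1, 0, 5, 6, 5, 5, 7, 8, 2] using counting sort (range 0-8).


Count array: [1, 1, 1, 0, 0, 4, 1, 1, 1]
Reconstruct: [0, 1, 2, 5, 5, 5, 5, 6, 7, 8]
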